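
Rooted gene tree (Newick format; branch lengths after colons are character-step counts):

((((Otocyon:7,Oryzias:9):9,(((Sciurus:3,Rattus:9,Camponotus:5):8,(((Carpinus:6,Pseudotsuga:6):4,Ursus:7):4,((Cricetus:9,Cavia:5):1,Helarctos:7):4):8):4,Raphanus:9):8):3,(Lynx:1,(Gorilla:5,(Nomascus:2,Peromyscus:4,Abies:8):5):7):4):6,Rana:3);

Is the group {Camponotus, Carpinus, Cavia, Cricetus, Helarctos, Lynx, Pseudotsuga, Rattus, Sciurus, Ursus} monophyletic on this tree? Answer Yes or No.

No

The MRCA of the listed taxa subtends (((Otocyon,Oryzias),(((Sciurus,Rattus,Camponotus),(((Carpinus,Pseudotsuga),Ursus),((Cricetus,Cavia),Helarctos))),Raphanus)),(Lynx,(Gorilla,(Nomascus,Peromyscus,Abies)))).
That clade also contains Abies, Gorilla, Nomascus, Oryzias, Otocyon, Peromyscus, Raphanus, which are not in the proposed group, so the group is not monophyletic.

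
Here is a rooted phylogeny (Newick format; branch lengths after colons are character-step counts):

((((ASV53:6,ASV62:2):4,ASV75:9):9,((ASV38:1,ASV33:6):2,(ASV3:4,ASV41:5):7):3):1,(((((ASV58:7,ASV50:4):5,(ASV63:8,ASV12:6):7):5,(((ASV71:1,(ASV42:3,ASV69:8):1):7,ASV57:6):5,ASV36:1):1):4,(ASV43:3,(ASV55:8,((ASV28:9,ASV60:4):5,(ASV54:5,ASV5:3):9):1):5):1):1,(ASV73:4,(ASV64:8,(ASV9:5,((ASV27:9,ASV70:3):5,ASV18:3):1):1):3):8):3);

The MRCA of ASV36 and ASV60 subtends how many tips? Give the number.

15

The MRCA of ASV36 and ASV60 is the node subtending ((((ASV58,ASV50),(ASV63,ASV12)),(((ASV71,(ASV42,ASV69)),ASV57),ASV36)),(ASV43,(ASV55,((ASV28,ASV60),(ASV54,ASV5))))).
That clade contains 15 terminal taxa: ASV12, ASV28, ASV36, ASV42, ASV43, ASV5, ASV50, ASV54, ASV55, ASV57, ASV58, ASV60, ASV63, ASV69, ASV71.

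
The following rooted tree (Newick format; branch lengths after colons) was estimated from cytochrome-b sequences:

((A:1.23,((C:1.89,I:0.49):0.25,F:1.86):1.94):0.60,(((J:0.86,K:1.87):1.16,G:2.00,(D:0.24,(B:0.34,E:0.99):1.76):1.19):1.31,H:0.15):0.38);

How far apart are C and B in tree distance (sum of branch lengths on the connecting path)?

The path runs C → … → MRCA → … → B; the MRCA is the root of the tree.
Branch lengths along that path: 1.89 + 0.25 + 1.94 + 0.60 + 0.38 + 1.31 + 1.19 + 1.76 + 0.34 = 9.66.

9.66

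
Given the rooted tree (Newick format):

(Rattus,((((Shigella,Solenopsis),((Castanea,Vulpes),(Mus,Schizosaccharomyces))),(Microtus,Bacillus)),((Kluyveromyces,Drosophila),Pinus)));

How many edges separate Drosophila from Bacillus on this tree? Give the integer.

6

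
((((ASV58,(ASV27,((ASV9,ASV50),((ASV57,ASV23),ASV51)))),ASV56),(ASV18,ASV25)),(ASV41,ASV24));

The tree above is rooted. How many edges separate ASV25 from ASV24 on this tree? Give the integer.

5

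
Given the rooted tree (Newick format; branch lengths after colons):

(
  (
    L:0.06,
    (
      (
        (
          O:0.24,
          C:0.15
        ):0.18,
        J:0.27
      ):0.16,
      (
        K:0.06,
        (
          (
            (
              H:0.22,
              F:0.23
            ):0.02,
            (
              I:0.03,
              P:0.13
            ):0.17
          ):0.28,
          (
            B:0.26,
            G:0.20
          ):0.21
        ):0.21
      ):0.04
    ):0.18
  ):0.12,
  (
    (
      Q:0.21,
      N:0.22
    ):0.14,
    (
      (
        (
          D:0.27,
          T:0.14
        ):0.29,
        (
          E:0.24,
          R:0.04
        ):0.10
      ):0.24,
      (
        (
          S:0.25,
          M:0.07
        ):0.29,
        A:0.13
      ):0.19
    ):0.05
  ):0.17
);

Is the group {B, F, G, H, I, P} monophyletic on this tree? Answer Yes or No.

The most recent common ancestor of these taxa subtends (((H,F),(I,P)),(B,G)).
That clade has exactly 6 tips — every listed taxon and nothing else — so the group is monophyletic.

Yes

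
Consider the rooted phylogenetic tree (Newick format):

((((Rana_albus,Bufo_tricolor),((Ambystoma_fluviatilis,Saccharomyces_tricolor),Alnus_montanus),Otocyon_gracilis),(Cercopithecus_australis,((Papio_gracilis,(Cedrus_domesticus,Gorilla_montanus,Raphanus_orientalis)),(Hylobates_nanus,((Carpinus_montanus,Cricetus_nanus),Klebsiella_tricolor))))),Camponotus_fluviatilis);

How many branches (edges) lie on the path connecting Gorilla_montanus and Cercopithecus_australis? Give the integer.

5

The MRCA of Gorilla_montanus and Cercopithecus_australis is the node subtending (Cercopithecus_australis,((Papio_gracilis,(Cedrus_domesticus,Gorilla_montanus,Raphanus_orientalis)),(Hylobates_nanus,((Carpinus_montanus,Cricetus_nanus),Klebsiella_tricolor)))).
From Gorilla_montanus up to that node: 4 branches. From Cercopithecus_australis up to the same node: 1 branch. Total: 4 + 1 = 5.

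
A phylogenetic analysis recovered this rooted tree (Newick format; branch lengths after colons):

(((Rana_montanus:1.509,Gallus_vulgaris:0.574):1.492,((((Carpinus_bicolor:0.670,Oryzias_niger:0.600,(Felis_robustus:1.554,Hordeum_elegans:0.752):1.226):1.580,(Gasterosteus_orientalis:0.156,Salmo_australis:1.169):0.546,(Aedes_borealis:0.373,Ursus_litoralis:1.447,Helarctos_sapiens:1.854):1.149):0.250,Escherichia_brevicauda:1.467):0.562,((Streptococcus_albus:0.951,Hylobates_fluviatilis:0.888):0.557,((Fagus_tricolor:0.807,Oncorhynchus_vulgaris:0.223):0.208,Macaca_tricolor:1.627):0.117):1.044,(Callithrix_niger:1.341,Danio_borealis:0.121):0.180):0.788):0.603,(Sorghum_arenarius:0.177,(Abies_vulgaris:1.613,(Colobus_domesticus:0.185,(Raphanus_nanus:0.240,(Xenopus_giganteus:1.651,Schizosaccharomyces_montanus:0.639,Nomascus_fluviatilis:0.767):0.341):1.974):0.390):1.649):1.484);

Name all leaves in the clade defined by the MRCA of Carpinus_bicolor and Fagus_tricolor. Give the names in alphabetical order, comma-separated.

Tracing Carpinus_bicolor: it sits inside (Carpinus_bicolor,Oryzias_niger,(Felis_robustus,Hordeum_elegans)).
Tracing Fagus_tricolor: it sits inside (Fagus_tricolor,Oncorhynchus_vulgaris).
The smallest clade enclosing both is ((((Carpinus_bicolor,Oryzias_niger,(Felis_robustus,Hordeum_elegans)),(Gasterosteus_orientalis,Salmo_australis),(Aedes_borealis,Ursus_litoralis,Helarctos_sapiens)),Escherichia_brevicauda),((Streptococcus_albus,Hylobates_fluviatilis),((Fagus_tricolor,Oncorhynchus_vulgaris),Macaca_tricolor)),(Callithrix_niger,Danio_borealis)); the answer is its 17 terminal taxa in alphabetical order.

Aedes_borealis, Callithrix_niger, Carpinus_bicolor, Danio_borealis, Escherichia_brevicauda, Fagus_tricolor, Felis_robustus, Gasterosteus_orientalis, Helarctos_sapiens, Hordeum_elegans, Hylobates_fluviatilis, Macaca_tricolor, Oncorhynchus_vulgaris, Oryzias_niger, Salmo_australis, Streptococcus_albus, Ursus_litoralis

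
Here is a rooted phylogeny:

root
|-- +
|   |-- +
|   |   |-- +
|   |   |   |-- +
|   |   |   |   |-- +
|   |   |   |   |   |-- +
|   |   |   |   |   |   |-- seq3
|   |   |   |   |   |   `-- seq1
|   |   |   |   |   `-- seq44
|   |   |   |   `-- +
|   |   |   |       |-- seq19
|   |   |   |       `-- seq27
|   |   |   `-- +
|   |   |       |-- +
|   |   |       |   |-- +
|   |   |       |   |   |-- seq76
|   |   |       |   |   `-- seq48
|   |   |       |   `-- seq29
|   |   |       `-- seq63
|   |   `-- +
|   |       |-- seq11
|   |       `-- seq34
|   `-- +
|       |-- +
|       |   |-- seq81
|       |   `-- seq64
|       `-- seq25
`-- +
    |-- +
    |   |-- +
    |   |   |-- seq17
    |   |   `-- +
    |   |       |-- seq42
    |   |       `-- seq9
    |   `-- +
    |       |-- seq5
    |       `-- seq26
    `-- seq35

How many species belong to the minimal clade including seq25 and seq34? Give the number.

The MRCA of seq25 and seq34 is the node subtending ((((((seq3,seq1),seq44),(seq19,seq27)),(((seq76,seq48),seq29),seq63)),(seq11,seq34)),((seq81,seq64),seq25)).
That clade contains 14 terminal taxa: seq1, seq11, seq19, seq25, seq27, seq29, seq3, seq34, seq44, seq48, seq63, seq64, seq76, seq81.

14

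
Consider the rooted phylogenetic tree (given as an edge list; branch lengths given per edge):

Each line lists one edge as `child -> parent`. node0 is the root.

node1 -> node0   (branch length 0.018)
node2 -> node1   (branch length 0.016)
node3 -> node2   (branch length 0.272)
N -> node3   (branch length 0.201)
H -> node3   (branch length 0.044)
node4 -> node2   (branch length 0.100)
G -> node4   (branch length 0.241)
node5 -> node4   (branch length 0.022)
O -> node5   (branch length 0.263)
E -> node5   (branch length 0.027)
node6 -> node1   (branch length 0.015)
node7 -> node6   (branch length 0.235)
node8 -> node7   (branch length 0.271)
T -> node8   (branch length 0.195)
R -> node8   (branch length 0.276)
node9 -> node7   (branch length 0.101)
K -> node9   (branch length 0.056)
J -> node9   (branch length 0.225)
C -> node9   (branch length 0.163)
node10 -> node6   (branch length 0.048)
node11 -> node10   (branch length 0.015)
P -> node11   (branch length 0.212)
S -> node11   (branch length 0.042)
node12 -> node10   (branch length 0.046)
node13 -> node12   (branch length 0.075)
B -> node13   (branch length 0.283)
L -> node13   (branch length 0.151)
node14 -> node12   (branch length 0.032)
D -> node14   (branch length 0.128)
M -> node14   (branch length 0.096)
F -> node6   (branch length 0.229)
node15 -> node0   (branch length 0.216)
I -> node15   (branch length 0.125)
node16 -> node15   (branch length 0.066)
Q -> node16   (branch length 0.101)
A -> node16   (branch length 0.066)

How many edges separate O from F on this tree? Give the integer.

6

The MRCA of O and F is the node subtending (((N,H),(G,(O,E))),(((T,R),(K,J,C)),((P,S),((B,L),(D,M))),F)).
From O up to that node: 4 branches. From F up to the same node: 2 branches. Total: 4 + 2 = 6.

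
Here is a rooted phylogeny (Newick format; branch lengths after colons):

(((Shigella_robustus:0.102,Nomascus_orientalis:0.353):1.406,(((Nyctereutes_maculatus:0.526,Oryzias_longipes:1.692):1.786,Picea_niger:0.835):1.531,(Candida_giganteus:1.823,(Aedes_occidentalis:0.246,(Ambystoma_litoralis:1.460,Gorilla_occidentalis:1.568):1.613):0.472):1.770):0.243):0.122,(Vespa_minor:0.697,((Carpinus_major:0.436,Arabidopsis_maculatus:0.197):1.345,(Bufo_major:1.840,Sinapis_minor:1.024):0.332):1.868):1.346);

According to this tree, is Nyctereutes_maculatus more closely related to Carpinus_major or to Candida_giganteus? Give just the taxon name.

Candida_giganteus

The MRCA of Nyctereutes_maculatus and Candida_giganteus subtends (((Nyctereutes_maculatus,Oryzias_longipes),Picea_niger),(Candida_giganteus,(Aedes_occidentalis,(Ambystoma_litoralis,Gorilla_occidentalis)))) (7 taxa).
The MRCA of Nyctereutes_maculatus and Carpinus_major is the root, subtending the entire tree (14 taxa).
The first is nested inside the second, so Nyctereutes_maculatus shares a more recent common ancestor with Candida_giganteus.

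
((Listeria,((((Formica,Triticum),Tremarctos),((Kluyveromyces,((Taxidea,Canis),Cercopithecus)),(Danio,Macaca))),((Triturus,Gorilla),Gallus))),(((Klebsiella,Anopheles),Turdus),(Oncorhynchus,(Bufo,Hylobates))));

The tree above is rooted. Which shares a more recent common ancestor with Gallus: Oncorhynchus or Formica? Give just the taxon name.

Formica

The MRCA of Gallus and Formica subtends ((((Formica,Triticum),Tremarctos),((Kluyveromyces,((Taxidea,Canis),Cercopithecus)),(Danio,Macaca))),((Triturus,Gorilla),Gallus)) (12 taxa).
The MRCA of Gallus and Oncorhynchus is the root, subtending the entire tree (19 taxa).
The first is nested inside the second, so Gallus shares a more recent common ancestor with Formica.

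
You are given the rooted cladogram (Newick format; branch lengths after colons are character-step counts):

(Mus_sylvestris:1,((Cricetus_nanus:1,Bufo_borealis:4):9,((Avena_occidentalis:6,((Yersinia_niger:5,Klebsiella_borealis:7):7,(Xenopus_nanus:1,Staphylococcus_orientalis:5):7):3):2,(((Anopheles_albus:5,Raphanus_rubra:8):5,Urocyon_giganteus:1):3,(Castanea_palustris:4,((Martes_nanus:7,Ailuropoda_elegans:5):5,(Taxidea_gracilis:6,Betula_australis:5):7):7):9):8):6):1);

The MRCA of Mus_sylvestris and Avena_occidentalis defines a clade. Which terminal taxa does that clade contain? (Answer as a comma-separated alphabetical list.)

Ailuropoda_elegans, Anopheles_albus, Avena_occidentalis, Betula_australis, Bufo_borealis, Castanea_palustris, Cricetus_nanus, Klebsiella_borealis, Martes_nanus, Mus_sylvestris, Raphanus_rubra, Staphylococcus_orientalis, Taxidea_gracilis, Urocyon_giganteus, Xenopus_nanus, Yersinia_niger

Tracing Mus_sylvestris: it attaches directly to the root.
Tracing Avena_occidentalis: it sits inside (Avena_occidentalis,((Yersinia_niger,Klebsiella_borealis),(Xenopus_nanus,Staphylococcus_orientalis))).
The smallest clade enclosing both is the whole tree (their MRCA is the root), so the answer is all 16 tips in alphabetical order.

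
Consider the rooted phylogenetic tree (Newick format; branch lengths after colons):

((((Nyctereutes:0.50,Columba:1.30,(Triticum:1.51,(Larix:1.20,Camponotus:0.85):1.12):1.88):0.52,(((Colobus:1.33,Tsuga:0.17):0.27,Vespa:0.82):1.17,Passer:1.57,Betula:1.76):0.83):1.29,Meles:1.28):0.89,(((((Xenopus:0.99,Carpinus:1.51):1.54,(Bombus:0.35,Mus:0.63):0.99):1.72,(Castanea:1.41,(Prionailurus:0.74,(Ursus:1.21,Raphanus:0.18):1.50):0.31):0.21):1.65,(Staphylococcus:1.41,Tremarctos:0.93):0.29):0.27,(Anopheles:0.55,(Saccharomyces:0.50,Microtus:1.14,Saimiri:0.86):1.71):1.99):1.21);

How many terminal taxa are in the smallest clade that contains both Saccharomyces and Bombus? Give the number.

The MRCA of Saccharomyces and Bombus is the node subtending (((((Xenopus,Carpinus),(Bombus,Mus)),(Castanea,(Prionailurus,(Ursus,Raphanus)))),(Staphylococcus,Tremarctos)),(Anopheles,(Saccharomyces,Microtus,Saimiri))).
That clade contains 14 terminal taxa: Anopheles, Bombus, Carpinus, Castanea, Microtus, Mus, Prionailurus, Raphanus, Saccharomyces, Saimiri, Staphylococcus, Tremarctos, Ursus, Xenopus.

14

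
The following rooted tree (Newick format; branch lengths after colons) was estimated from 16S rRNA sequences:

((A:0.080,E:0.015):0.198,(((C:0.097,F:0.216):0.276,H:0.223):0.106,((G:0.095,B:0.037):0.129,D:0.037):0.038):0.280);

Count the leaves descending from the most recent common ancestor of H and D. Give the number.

6

The MRCA of H and D is the node subtending (((C,F),H),((G,B),D)).
That clade contains 6 terminal taxa: B, C, D, F, G, H.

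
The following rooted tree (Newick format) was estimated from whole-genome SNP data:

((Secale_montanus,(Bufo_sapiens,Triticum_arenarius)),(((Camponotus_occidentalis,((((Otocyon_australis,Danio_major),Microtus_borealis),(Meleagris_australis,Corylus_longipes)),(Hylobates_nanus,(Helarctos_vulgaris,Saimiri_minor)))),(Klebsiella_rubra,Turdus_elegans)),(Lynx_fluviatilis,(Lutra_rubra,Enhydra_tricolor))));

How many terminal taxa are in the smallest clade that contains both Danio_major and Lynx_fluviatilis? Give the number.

14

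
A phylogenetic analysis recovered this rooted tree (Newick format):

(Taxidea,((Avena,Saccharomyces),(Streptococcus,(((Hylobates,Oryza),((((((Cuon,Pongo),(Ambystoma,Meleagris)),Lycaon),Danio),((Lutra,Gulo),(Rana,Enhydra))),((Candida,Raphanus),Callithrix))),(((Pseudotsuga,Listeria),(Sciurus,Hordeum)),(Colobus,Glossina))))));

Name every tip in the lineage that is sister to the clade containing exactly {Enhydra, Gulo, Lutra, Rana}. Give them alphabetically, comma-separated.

The clade containing exactly {Enhydra, Gulo, Lutra, Rana} attaches to the tree at the node subtending (((((Cuon,Pongo),(Ambystoma,Meleagris)),Lycaon),Danio),((Lutra,Gulo),(Rana,Enhydra))).
The other lineage descending from that same node — the sister group — is ((((Cuon,Pongo),(Ambystoma,Meleagris)),Lycaon),Danio); its 6 tips in alphabetical order are the answer.

Ambystoma, Cuon, Danio, Lycaon, Meleagris, Pongo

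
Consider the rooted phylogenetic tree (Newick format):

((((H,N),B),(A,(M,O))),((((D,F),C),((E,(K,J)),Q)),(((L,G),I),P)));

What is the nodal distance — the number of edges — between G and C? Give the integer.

7

The MRCA of G and C is the node subtending ((((D,F),C),((E,(K,J)),Q)),(((L,G),I),P)).
From G up to that node: 4 branches. From C up to the same node: 3 branches. Total: 4 + 3 = 7.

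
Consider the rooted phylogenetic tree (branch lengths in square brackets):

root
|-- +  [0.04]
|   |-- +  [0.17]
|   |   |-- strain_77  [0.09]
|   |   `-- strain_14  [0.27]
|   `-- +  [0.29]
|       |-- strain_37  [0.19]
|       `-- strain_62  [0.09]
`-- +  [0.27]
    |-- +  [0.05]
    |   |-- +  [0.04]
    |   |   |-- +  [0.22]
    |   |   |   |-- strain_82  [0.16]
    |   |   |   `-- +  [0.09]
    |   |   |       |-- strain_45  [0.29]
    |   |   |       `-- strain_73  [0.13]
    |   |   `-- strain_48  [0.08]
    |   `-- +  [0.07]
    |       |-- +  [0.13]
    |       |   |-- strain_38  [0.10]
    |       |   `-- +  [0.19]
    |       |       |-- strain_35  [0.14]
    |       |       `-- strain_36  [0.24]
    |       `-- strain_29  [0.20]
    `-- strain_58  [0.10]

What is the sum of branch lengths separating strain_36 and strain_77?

The path runs strain_36 → … → MRCA → … → strain_77; the MRCA is the root of the tree.
Branch lengths along that path: 0.24 + 0.19 + 0.13 + 0.07 + 0.05 + 0.27 + 0.04 + 0.17 + 0.09 = 1.25.

1.25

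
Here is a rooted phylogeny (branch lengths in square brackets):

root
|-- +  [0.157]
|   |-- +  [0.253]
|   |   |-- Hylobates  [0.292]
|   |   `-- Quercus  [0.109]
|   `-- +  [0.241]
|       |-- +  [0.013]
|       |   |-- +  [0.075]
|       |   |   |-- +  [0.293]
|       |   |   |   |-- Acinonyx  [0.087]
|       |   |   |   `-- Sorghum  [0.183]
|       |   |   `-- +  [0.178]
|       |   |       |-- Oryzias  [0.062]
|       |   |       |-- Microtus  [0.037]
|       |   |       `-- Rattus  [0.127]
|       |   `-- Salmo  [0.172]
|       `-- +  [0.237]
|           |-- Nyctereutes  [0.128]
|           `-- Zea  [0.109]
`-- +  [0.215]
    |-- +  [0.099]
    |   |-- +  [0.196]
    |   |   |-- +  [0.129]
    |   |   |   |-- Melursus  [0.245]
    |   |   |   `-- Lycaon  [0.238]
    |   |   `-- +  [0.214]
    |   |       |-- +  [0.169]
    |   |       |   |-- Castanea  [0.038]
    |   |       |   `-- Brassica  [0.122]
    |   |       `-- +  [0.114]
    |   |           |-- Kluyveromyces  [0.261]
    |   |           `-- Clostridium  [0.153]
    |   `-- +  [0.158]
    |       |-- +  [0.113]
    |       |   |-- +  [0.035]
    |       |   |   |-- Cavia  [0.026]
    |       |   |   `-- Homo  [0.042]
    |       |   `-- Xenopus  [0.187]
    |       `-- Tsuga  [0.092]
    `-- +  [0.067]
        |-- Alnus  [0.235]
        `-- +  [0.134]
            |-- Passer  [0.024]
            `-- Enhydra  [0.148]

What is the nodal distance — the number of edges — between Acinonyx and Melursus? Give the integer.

11

The MRCA of Acinonyx and Melursus is the root of the tree.
From Acinonyx up to that node: 6 branches. From Melursus up to the same node: 5 branches. Total: 6 + 5 = 11.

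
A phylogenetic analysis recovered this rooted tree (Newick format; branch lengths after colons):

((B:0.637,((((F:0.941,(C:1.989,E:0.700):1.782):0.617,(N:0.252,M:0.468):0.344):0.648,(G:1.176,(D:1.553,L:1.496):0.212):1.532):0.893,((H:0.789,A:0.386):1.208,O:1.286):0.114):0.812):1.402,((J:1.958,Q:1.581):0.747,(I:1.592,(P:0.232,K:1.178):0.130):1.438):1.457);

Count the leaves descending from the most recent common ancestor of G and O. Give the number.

11

The MRCA of G and O is the node subtending ((((F,(C,E)),(N,M)),(G,(D,L))),((H,A),O)).
That clade contains 11 terminal taxa: A, C, D, E, F, G, H, L, M, N, O.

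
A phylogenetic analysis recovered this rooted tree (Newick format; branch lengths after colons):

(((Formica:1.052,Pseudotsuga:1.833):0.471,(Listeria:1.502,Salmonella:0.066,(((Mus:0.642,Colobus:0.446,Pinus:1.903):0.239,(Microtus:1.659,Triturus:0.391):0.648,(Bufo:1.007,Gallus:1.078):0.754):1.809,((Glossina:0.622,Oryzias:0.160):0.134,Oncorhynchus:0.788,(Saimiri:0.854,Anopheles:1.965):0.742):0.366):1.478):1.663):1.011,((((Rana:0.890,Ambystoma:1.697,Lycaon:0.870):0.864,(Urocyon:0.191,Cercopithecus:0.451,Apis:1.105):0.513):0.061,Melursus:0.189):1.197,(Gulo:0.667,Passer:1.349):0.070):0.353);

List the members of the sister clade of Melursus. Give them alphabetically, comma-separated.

Ambystoma, Apis, Cercopithecus, Lycaon, Rana, Urocyon

Melursus attaches to the tree at the node subtending (((Rana,Ambystoma,Lycaon),(Urocyon,Cercopithecus,Apis)),Melursus).
The other lineage descending from that same node — the sister group — is ((Rana,Ambystoma,Lycaon),(Urocyon,Cercopithecus,Apis)); its 6 tips in alphabetical order are the answer.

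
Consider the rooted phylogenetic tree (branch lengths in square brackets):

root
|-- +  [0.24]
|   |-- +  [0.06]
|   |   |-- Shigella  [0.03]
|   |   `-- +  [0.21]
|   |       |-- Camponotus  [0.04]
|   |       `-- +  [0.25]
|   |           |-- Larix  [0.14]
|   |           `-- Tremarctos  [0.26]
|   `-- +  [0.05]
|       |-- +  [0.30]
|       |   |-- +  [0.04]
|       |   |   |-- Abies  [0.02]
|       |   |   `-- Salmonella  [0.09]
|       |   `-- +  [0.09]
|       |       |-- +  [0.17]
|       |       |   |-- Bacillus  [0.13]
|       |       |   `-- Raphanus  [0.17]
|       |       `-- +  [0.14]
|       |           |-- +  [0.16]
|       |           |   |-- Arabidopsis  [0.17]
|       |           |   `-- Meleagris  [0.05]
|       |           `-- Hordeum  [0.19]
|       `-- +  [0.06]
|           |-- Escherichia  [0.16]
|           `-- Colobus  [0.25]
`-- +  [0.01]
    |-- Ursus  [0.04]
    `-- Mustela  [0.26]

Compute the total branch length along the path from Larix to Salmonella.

1.14

The path runs Larix → … → MRCA → … → Salmonella; the MRCA is the node subtending ((Shigella,(Camponotus,(Larix,Tremarctos))),(((Abies,Salmonella),((Bacillus,Raphanus),((Arabidopsis,Meleagris),Hordeum))),(Escherichia,Colobus))).
Branch lengths along that path: 0.14 + 0.25 + 0.21 + 0.06 + 0.05 + 0.30 + 0.04 + 0.09 = 1.14.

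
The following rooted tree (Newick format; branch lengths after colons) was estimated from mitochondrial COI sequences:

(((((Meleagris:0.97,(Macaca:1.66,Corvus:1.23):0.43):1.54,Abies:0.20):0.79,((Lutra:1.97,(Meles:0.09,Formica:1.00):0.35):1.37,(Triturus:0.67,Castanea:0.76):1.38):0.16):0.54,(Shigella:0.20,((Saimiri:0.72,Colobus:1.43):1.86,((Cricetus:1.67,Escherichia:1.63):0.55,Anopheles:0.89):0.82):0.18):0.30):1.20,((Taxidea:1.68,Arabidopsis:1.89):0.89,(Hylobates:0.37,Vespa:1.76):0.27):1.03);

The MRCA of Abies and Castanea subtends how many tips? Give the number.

The MRCA of Abies and Castanea is the node subtending (((Meleagris,(Macaca,Corvus)),Abies),((Lutra,(Meles,Formica)),(Triturus,Castanea))).
That clade contains 9 terminal taxa: Abies, Castanea, Corvus, Formica, Lutra, Macaca, Meleagris, Meles, Triturus.

9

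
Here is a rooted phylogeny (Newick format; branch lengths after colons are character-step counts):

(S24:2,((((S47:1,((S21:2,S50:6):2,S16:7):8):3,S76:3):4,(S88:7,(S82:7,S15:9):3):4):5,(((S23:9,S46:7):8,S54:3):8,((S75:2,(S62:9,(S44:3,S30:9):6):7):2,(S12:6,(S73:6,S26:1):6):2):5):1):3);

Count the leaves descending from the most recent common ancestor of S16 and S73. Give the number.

The MRCA of S16 and S73 is the node subtending ((((S47,((S21,S50),S16)),S76),(S88,(S82,S15))),(((S23,S46),S54),((S75,(S62,(S44,S30))),(S12,(S73,S26))))).
That clade contains 18 terminal taxa: S12, S15, S16, S21, S23, S26, S30, S44, S46, S47, S50, S54, S62, S73, S75, S76, S82, S88.

18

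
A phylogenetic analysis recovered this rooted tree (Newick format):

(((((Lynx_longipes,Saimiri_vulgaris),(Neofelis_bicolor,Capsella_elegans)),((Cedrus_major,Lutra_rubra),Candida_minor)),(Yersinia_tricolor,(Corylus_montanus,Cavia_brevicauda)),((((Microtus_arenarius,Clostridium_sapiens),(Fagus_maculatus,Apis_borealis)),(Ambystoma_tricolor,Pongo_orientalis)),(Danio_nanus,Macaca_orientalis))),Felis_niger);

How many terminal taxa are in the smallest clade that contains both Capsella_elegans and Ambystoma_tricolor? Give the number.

The MRCA of Capsella_elegans and Ambystoma_tricolor is the node subtending ((((Lynx_longipes,Saimiri_vulgaris),(Neofelis_bicolor,Capsella_elegans)),((Cedrus_major,Lutra_rubra),Candida_minor)),(Yersinia_tricolor,(Corylus_montanus,Cavia_brevicauda)),((((Microtus_arenarius,Clostridium_sapiens),(Fagus_maculatus,Apis_borealis)),(Ambystoma_tricolor,Pongo_orientalis)),(Danio_nanus,Macaca_orientalis))).
That clade contains 18 terminal taxa: Ambystoma_tricolor, Apis_borealis, Candida_minor, Capsella_elegans, Cavia_brevicauda, Cedrus_major, Clostridium_sapiens, Corylus_montanus, Danio_nanus, Fagus_maculatus, Lutra_rubra, Lynx_longipes, Macaca_orientalis, Microtus_arenarius, Neofelis_bicolor, Pongo_orientalis, Saimiri_vulgaris, Yersinia_tricolor.

18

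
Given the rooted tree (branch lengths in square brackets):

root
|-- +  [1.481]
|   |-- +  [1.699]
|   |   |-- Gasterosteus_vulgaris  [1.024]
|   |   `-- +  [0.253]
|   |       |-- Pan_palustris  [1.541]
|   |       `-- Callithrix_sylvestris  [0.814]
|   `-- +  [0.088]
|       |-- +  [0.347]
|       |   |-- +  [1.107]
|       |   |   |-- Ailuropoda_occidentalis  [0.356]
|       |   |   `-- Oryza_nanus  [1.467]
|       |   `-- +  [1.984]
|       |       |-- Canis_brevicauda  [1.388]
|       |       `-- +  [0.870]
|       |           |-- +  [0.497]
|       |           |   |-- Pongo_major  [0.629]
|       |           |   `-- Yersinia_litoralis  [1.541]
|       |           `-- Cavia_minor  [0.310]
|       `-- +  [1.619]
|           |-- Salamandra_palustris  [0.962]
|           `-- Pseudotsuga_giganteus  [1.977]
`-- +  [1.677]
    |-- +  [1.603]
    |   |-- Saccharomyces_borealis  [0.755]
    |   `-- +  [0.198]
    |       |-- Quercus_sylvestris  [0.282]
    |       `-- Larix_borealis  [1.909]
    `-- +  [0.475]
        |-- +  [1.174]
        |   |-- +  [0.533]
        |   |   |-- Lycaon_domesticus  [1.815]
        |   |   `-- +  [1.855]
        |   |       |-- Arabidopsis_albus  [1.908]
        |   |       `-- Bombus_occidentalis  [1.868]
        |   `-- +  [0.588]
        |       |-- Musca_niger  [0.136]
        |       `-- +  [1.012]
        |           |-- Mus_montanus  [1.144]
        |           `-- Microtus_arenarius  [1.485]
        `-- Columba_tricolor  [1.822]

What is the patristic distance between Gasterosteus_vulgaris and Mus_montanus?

The path runs Gasterosteus_vulgaris → … → MRCA → … → Mus_montanus; the MRCA is the root of the tree.
Branch lengths along that path: 1.024 + 1.699 + 1.481 + 1.677 + 0.475 + 1.174 + 0.588 + 1.012 + 1.144 = 10.274.

10.274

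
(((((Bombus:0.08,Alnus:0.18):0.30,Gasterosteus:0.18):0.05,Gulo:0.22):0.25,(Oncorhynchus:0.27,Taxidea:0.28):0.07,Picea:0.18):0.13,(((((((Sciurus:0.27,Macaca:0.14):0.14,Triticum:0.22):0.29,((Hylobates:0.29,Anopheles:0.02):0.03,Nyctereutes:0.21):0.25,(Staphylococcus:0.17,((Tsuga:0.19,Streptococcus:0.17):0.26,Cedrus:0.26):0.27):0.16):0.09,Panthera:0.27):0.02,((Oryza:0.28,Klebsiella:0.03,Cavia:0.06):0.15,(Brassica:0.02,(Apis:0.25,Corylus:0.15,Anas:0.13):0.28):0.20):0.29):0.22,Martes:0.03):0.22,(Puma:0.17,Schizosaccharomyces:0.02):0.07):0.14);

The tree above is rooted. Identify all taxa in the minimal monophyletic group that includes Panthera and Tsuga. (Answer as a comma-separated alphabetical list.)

Anopheles, Cedrus, Hylobates, Macaca, Nyctereutes, Panthera, Sciurus, Staphylococcus, Streptococcus, Triticum, Tsuga

Tracing Panthera: it sits inside ((((Sciurus,Macaca),Triticum),((Hylobates,Anopheles),Nyctereutes),(Staphylococcus,((Tsuga,Streptococcus),Cedrus))),Panthera).
Tracing Tsuga: it sits inside (Tsuga,Streptococcus).
The smallest clade enclosing both is ((((Sciurus,Macaca),Triticum),((Hylobates,Anopheles),Nyctereutes),(Staphylococcus,((Tsuga,Streptococcus),Cedrus))),Panthera); the answer is its 11 terminal taxa in alphabetical order.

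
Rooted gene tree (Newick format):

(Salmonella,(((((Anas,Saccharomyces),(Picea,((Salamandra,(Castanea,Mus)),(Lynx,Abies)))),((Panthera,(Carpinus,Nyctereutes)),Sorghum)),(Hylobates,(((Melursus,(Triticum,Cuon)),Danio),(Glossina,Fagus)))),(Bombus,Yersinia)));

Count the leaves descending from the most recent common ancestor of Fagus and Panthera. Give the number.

19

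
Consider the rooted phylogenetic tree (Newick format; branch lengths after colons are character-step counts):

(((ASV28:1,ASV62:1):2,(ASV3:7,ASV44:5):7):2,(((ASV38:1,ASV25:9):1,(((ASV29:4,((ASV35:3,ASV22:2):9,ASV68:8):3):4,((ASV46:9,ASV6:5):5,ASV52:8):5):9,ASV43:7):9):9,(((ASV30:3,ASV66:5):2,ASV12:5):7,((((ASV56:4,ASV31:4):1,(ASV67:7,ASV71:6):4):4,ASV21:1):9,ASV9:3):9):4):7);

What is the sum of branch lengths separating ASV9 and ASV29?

51

The path runs ASV9 → … → MRCA → … → ASV29; the MRCA is the node subtending (((ASV38,ASV25),(((ASV29,((ASV35,ASV22),ASV68)),((ASV46,ASV6),ASV52)),ASV43)),(((ASV30,ASV66),ASV12),((((ASV56,ASV31),(ASV67,ASV71)),ASV21),ASV9))).
Branch lengths along that path: 3 + 9 + 4 + 9 + 9 + 9 + 4 + 4 = 51.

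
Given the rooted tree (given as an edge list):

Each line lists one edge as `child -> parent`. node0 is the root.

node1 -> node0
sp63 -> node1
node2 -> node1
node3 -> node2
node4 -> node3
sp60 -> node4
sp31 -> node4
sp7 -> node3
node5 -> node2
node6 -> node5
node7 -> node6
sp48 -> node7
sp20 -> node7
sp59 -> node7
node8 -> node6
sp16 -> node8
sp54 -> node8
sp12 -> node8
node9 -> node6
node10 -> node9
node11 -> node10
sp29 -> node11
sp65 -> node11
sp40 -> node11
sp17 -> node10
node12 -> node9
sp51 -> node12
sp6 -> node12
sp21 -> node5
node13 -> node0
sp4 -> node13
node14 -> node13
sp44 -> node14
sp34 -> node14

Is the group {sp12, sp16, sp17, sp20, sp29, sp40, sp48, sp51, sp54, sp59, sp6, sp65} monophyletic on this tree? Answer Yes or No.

Yes

The most recent common ancestor of these taxa subtends ((sp48,sp20,sp59),(sp16,sp54,sp12),(((sp29,sp65,sp40),sp17),(sp51,sp6))).
That clade has exactly 12 tips — every listed taxon and nothing else — so the group is monophyletic.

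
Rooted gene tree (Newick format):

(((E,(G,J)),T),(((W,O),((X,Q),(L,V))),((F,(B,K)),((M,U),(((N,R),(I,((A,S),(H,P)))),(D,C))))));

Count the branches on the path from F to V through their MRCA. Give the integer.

The MRCA of F and V is the node subtending (((W,O),((X,Q),(L,V))),((F,(B,K)),((M,U),(((N,R),(I,((A,S),(H,P)))),(D,C))))).
From F up to that node: 3 branches. From V up to the same node: 4 branches. Total: 3 + 4 = 7.

7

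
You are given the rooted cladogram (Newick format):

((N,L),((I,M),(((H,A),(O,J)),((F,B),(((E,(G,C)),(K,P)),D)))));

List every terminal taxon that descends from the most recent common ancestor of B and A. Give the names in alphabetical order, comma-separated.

A, B, C, D, E, F, G, H, J, K, O, P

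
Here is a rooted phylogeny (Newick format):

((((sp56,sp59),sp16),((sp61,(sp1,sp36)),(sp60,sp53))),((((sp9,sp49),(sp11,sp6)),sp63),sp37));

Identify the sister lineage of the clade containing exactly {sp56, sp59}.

The clade containing exactly {sp56, sp59} attaches to the tree at the node subtending ((sp56,sp59),sp16).
The other lineage descending from that same node — the sister group — is the single tip sp16.

sp16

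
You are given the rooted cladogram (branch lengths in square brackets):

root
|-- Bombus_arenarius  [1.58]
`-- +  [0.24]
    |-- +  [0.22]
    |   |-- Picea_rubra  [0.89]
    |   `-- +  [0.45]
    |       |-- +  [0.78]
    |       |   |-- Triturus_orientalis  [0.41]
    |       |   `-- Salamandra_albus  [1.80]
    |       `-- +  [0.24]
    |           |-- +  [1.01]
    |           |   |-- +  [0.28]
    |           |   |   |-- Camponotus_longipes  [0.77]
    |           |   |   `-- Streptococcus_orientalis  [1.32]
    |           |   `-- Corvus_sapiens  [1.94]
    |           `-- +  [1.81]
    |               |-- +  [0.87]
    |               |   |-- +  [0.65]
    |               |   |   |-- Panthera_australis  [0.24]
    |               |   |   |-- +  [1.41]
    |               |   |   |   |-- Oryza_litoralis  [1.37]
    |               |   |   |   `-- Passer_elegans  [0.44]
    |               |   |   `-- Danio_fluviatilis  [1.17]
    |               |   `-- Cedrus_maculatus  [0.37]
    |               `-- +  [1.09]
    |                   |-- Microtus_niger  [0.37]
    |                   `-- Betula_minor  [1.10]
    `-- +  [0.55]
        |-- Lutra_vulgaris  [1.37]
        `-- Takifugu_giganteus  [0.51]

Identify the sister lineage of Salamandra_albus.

Triturus_orientalis

Salamandra_albus attaches to the tree at the node subtending (Triturus_orientalis,Salamandra_albus).
The other lineage descending from that same node — the sister group — is the single tip Triturus_orientalis.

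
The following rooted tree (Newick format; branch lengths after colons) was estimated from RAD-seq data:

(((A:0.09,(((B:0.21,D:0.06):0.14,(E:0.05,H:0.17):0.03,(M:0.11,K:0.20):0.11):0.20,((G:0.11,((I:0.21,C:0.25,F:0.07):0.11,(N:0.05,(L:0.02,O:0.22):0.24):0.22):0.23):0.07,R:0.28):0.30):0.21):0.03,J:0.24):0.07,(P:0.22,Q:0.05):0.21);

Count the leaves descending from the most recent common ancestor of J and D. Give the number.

16

The MRCA of J and D is the node subtending ((A,(((B,D),(E,H),(M,K)),((G,((I,C,F),(N,(L,O)))),R))),J).
That clade contains 16 terminal taxa: A, B, C, D, E, F, G, H, I, J, K, L, M, N, O, R.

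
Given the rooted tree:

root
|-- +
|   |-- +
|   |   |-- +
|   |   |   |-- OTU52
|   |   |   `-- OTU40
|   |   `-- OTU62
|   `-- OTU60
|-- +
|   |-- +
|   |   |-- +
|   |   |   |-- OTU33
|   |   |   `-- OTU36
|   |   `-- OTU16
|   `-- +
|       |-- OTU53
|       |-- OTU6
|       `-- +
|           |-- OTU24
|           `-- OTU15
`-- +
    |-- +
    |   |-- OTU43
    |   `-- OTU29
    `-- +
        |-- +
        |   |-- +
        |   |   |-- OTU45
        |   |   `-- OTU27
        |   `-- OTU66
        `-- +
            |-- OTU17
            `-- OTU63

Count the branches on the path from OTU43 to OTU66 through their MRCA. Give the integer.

5

The MRCA of OTU43 and OTU66 is the node subtending ((OTU43,OTU29),(((OTU45,OTU27),OTU66),(OTU17,OTU63))).
From OTU43 up to that node: 2 branches. From OTU66 up to the same node: 3 branches. Total: 2 + 3 = 5.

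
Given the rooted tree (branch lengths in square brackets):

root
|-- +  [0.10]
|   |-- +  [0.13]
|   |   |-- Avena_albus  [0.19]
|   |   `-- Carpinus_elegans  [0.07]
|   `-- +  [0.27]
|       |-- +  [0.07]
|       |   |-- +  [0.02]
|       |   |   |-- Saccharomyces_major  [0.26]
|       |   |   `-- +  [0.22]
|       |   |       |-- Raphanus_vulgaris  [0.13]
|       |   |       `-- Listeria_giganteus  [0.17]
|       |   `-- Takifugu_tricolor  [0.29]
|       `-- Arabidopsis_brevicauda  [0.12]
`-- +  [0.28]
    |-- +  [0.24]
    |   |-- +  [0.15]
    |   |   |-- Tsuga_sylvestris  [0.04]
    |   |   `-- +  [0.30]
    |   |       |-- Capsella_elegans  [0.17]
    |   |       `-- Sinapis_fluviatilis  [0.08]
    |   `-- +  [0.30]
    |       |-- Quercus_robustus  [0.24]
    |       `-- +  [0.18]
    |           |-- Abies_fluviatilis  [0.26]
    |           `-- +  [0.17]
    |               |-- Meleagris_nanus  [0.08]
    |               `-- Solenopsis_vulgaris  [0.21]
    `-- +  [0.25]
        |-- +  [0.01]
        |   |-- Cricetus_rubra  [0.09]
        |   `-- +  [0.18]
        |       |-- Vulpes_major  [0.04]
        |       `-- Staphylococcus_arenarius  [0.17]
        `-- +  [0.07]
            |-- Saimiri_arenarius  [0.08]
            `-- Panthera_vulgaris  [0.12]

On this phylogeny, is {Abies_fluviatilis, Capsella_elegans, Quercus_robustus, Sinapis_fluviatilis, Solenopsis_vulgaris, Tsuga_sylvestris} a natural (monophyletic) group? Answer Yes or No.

No

The MRCA of the listed taxa subtends ((Tsuga_sylvestris,(Capsella_elegans,Sinapis_fluviatilis)),(Quercus_robustus,(Abies_fluviatilis,(Meleagris_nanus,Solenopsis_vulgaris)))).
That clade also contains Meleagris_nanus, which is not in the proposed group, so the group is not monophyletic.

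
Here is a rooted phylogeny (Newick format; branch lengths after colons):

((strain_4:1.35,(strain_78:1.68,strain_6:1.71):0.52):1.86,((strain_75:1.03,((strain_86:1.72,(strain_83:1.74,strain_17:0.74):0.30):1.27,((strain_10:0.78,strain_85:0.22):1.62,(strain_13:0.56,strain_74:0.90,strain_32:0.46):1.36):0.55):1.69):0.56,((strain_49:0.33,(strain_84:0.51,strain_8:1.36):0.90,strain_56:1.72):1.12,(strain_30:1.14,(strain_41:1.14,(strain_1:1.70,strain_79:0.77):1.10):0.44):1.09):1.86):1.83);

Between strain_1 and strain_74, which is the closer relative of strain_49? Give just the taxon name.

The MRCA of strain_49 and strain_1 subtends ((strain_49,(strain_84,strain_8),strain_56),(strain_30,(strain_41,(strain_1,strain_79)))) (8 taxa).
The MRCA of strain_49 and strain_74 subtends ((strain_75,((strain_86,(strain_83,strain_17)),((strain_10,strain_85),(strain_13,strain_74,strain_32)))),((strain_49,(strain_84,strain_8),strain_56),(strain_30,(strain_41,(strain_1,strain_79))))) (17 taxa).
The first is nested inside the second, so strain_49 shares a more recent common ancestor with strain_1.

strain_1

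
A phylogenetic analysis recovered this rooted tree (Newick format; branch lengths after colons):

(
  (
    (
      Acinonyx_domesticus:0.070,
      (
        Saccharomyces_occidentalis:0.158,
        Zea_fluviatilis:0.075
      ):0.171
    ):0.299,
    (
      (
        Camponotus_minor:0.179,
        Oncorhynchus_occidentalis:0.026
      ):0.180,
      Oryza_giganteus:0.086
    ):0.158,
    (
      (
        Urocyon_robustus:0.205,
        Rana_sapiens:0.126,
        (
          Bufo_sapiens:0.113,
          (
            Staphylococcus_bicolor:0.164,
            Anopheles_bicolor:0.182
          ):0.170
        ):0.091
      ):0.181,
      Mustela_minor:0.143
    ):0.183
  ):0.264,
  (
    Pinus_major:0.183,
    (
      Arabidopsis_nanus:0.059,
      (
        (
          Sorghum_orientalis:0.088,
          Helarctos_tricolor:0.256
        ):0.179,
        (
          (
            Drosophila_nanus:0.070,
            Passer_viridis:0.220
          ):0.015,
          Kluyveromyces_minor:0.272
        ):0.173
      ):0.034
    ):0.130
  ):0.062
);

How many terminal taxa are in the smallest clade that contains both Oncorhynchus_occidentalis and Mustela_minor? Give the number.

12

The MRCA of Oncorhynchus_occidentalis and Mustela_minor is the node subtending ((Acinonyx_domesticus,(Saccharomyces_occidentalis,Zea_fluviatilis)),((Camponotus_minor,Oncorhynchus_occidentalis),Oryza_giganteus),((Urocyon_robustus,Rana_sapiens,(Bufo_sapiens,(Staphylococcus_bicolor,Anopheles_bicolor))),Mustela_minor)).
That clade contains 12 terminal taxa: Acinonyx_domesticus, Anopheles_bicolor, Bufo_sapiens, Camponotus_minor, Mustela_minor, Oncorhynchus_occidentalis, Oryza_giganteus, Rana_sapiens, Saccharomyces_occidentalis, Staphylococcus_bicolor, Urocyon_robustus, Zea_fluviatilis.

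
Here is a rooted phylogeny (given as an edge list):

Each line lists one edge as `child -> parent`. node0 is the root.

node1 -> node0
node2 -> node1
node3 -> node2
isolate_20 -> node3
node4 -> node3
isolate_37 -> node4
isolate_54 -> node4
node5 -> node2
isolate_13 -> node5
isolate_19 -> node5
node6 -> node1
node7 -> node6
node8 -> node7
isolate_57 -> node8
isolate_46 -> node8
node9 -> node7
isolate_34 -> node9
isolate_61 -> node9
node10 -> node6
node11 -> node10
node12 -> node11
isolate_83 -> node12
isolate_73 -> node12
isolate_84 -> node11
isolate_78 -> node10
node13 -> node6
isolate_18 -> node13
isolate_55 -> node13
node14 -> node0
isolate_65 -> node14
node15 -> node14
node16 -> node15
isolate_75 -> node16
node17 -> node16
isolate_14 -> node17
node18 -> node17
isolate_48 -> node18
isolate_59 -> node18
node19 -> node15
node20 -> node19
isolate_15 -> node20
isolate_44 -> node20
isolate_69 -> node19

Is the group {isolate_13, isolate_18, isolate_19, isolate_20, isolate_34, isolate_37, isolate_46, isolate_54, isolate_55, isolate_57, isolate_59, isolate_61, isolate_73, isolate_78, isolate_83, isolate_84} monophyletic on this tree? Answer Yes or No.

The MRCA of the listed taxa is the root, so the smallest clade containing them is the whole tree.
That clade also contains isolate_14, isolate_15, isolate_44, isolate_48, isolate_65, isolate_69, isolate_75, which are not in the proposed group, so the group is not monophyletic.

No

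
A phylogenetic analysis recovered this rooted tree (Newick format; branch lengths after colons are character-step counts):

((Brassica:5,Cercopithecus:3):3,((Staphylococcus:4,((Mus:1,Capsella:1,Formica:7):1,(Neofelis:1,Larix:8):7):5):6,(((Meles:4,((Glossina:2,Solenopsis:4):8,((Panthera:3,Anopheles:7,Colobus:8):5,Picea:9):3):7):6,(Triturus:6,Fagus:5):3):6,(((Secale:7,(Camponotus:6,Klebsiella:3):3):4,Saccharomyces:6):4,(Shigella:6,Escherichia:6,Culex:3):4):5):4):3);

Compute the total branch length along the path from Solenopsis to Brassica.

46

The path runs Solenopsis → … → MRCA → … → Brassica; the MRCA is the root of the tree.
Branch lengths along that path: 4 + 8 + 7 + 6 + 6 + 4 + 3 + 3 + 5 = 46.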